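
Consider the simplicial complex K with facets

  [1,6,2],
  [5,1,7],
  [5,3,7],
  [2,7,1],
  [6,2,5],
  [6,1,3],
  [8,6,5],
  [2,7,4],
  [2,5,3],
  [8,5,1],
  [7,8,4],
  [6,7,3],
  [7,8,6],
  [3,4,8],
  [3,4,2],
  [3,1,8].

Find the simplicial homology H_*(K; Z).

Order the vertices as 1 < 2 < 3 < 4 < 5 < 6 < 7 < 8. Listing each simplex with vertices in this order, K has dimension 2 with simplices:

  0-simplices (8): [1], [2], [3], [4], [5], [6], [7], [8]
  1-simplices (24): (24 of them)
  2-simplices (16): [1,2,6], [1,2,7], [1,3,6], [1,3,8], [1,5,7], [1,5,8], [2,3,4], [2,3,5], [2,4,7], [2,5,6], [3,4,8], [3,5,7], [3,6,7], [4,7,8], [5,6,8], [6,7,8]

giving chain groups C_0 ≅ Z^8, C_1 ≅ Z^24, C_2 ≅ Z^16.

∂_1: C_1 → C_0 is given by ∂[p,q] = [q] − [p].
This gives a 8×24 integer matrix of rank 7; reducing to Smith normal form yields diagonal entries (1,1,1,1,1,1,1).

Boundary ∂_2: C_2 → C_1 sends each 2-simplex [p,q,r] to [q,r] − [p,r] + [p,q]. For instance
  ∂[1,3,8] = [3,8] − [1,8] + [1,3],
  ∂[2,5,6] = [5,6] − [2,6] + [2,5].
This gives a 24×16 integer matrix of rank 15; reducing to Smith normal form yields diagonal entries (1,1,1,1,1,1,1,1,1,1,1,1,1,1,1).

Reading off H_k = ker ∂_k / im ∂_{k+1}:

  H_0: rank C_0 − rank ∂_1 = 8 − 7 = 1, and the invariant factors of ∂_1 are all 1, so H_0 ≅ Z.
  H_1: rank ker ∂_1 − rank ∂_2 = (24 − 7) − 15 = 2, and the invariant factors of ∂_2 are all 1, so H_1 ≅ Z^2.
  H_2: rank ker ∂_2 − rank ∂_3 = (16 − 15) − 0 = 1, and there is no ∂_3, so H_2 ≅ Z.

H_0 = Z,  H_1 = Z^2,  H_2 = Z.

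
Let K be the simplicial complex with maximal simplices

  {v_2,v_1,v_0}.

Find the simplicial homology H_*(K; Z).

H_0 = Z,  H_1 = 0,  H_2 = 0.

We work with the vertex ordering v_0 < v_1 < v_2. The simplices of K, each written with vertices in increasing order, are:

  0-simplices (3): [v_0], [v_1], [v_2]
  1-simplices (3): [v_0,v_1], [v_0,v_2], [v_1,v_2]
  2-simplices (1): [v_0,v_1,v_2]

so the chain groups are C_0 ≅ Z^3, C_1 ≅ Z^3, C_2 ≅ Z^1.

The boundary map ∂_1: C_1 → C_0 is given by ∂[p,q] = [q] − [p].
The 3×3 boundary matrix has rank 2 and Smith normal form diag(1,1).

∂_2: C_2 → C_1 sends each 2-simplex [p,q,r] to [q,r] − [p,r] + [p,q]. For instance
  ∂[v_0,v_1,v_2] = [v_1,v_2] − [v_0,v_2] + [v_0,v_1].
The resulting 3×1 matrix has rank 1, and its Smith normal form has invariant factors (1).

From H_k ≅ ker(∂_k) / im(∂_{k+1}) we obtain:

  H_0: rank C_0 − rank ∂_1 = 3 − 2 = 1, and the invariant factors of ∂_1 are all 1, so H_0 ≅ Z.
  H_1: rank ker ∂_1 − rank ∂_2 = (3 − 2) − 1 = 0, and the invariant factors of ∂_2 are all 1, so H_1 ≅ 0.
  H_2: rank ker ∂_2 − rank ∂_3 = (1 − 1) − 0 = 0, and there is no ∂_3, so H_2 ≅ 0.

As a check, the Euler characteristic is 3 − 3 + 1 = 1, which agrees with 1 − 0 + 0 = 1.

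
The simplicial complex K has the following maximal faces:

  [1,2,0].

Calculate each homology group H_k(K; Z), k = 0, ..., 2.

H_0 ≅ Z,  H_1 = 0,  H_2 = 0.

K has 3 vertices, 3 edges, 1 triangle.
rank ∂_0 = 0, rank ∂_1 = 2 ⇒ b_0 = 3 − 0 − 2 = 1; all invariant factors of ∂_1 are 1 so no torsion. So H_0 ≅ Z.
rank ∂_1 = 2, rank ∂_2 = 1 ⇒ b_1 = 3 − 2 − 1 = 0; all invariant factors of ∂_2 are 1 so no torsion. So H_1 ≅ 0.
rank ∂_2 = 1, rank ∂_3 = 0 ⇒ b_2 = 1 − 1 − 0 = 0. So H_2 ≅ 0.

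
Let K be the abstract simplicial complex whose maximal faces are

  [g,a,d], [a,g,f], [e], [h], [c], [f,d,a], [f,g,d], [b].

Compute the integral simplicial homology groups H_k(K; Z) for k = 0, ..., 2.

H_0 ≅ Z^5,  H_1 = 0,  H_2 ≅ Z.

Fix the vertex order a < b < c < d < e < f < g < h and write every simplex with vertices in increasing order. Then dim K = 2 and the simplices of K are:

  0-simplices (8): a, b, c, d, e, f, g, h
  1-simplices (6): ad, af, ag, df, dg, fg
  2-simplices (4): adf, adg, afg, dfg

Hence C_0 ≅ Z^8, C_1 ≅ Z^6, C_2 ≅ Z^4.

Boundary ∂_1: C_1 → C_0 is given by ∂[p,q] = [q] − [p]. For instance
  ∂ad = d − a.
As a 8×6 matrix over Z this has rank 3, with invariant factors (1,1,1).

∂_2: C_2 → C_1 maps a triangle to the signed sum of its edges. For instance
  ∂afg = fg − ag + af,
  ∂dfg = fg − dg + df.
This gives a 6×4 integer matrix of rank 3; reducing to Smith normal form yields diagonal entries (1,1,1).

Reading off H_k = ker ∂_k / im ∂_{k+1}:

  H_0: rank C_0 − rank ∂_1 = 8 − 3 = 5, and the invariant factors of ∂_1 are all 1, so H_0 = Z^5.
  H_1: rank ker ∂_1 − rank ∂_2 = (6 − 3) − 3 = 0, and the invariant factors of ∂_2 are all 1, so H_1 = 0.
  H_2: rank ker ∂_2 − rank ∂_3 = (4 − 3) − 0 = 1, and there is no ∂_3, so H_2 = Z.

As a check, the Euler characteristic is 8 − 6 + 4 = 6, which agrees with 5 − 0 + 1 = 6.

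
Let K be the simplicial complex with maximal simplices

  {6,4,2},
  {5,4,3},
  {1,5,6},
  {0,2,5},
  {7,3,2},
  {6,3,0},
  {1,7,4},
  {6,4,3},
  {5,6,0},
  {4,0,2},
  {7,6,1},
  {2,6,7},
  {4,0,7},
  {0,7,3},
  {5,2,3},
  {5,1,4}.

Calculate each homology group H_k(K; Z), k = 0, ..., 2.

H_0 ≅ Z,  H_1 ≅ Z^2,  H_2 ≅ Z.

We work with the vertex ordering 0 < 1 < 2 < 3 < 4 < 5 < 6 < 7. The simplices of K, each written with vertices in increasing order, are:

  0-simplices (8): [0], [1], [2], [3], [4], [5], [6], [7]
  1-simplices (24): (24 of them)
  2-simplices (16): [0,2,4], [0,2,5], [0,3,6], [0,3,7], [0,4,7], [0,5,6], [1,4,5], [1,4,7], [1,5,6], [1,6,7], [2,3,5], [2,3,7], [2,4,6], [2,6,7], [3,4,5], [3,4,6]

so the chain groups are C_0 ≅ Z^8, C_1 ≅ Z^24, C_2 ≅ Z^16.

∂_1: C_1 → C_0 is given by ∂[p,q] = [q] − [p].
This gives a 8×24 integer matrix of rank 7; reducing to Smith normal form yields diagonal entries (1,1,1,1,1,1,1).

Boundary ∂_2: C_2 → C_1 maps a triangle to the signed sum of its edges. For instance
  ∂[3,4,5] = [4,5] − [3,5] + [3,4],
  ∂[2,6,7] = [6,7] − [2,7] + [2,6].
As a 24×16 matrix over Z this has rank 15, with invariant factors (1,1,1,1,1,1,1,1,1,1,1,1,1,1,1).

From H_k ≅ ker(∂_k) / im(∂_{k+1}) we obtain:

  H_0: rank C_0 − rank ∂_1 = 8 − 7 = 1, and the invariant factors of ∂_1 are all 1, so H_0 ≅ Z.
  H_1: rank ker ∂_1 − rank ∂_2 = (24 − 7) − 15 = 2, and the invariant factors of ∂_2 are all 1, so H_1 ≅ Z^2.
  H_2: rank ker ∂_2 − rank ∂_3 = (16 − 15) − 0 = 1, and there is no ∂_3, so H_2 ≅ Z.

As a check, the Euler characteristic is 8 − 24 + 16 = 0, which agrees with 1 − 2 + 1 = 0.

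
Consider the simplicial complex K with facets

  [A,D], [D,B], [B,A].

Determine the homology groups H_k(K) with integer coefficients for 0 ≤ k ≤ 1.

We work with the vertex ordering A < B < D. The simplices of K, each written with vertices in increasing order, are:

  0-simplices (3): A, B, D
  1-simplices (3): AB, AD, BD

so the chain groups are C_0 ≅ Z^3, C_1 ≅ Z^3.

Boundary ∂_1: C_1 → C_0 sends each edge [p,q] (with p < q) to q − p.
As a 3×3 matrix over Z this has rank 2, with invariant factors (1,1).

Reading off H_k = ker ∂_k / im ∂_{k+1}:

  H_0: rank C_0 − rank ∂_1 = 3 − 2 = 1, and the invariant factors of ∂_1 are all 1, so H_0 = Z.
  H_1: rank ker ∂_1 − rank ∂_2 = (3 − 2) − 0 = 1, and there is no ∂_2, so H_1 = Z.

(K is a triangulation of the circle S^1.)

H_0 = Z,  H_1 = Z.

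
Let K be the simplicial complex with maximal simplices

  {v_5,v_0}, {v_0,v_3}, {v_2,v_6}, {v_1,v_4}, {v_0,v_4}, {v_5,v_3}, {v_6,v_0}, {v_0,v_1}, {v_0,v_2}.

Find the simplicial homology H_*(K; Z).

H_0 = Z,  H_1 = Z^3.

Take the total order v_0 < v_1 < v_2 < v_3 < v_4 < v_5 < v_6 on the vertex set. Then K (dimension 1) consists of the simplices:

  0-simplices (7): [v_0], [v_1], [v_2], [v_3], [v_4], [v_5], [v_6]
  1-simplices (9): [v_0,v_1], [v_0,v_2], [v_0,v_3], [v_0,v_4], [v_0,v_5], [v_0,v_6], [v_1,v_4], [v_2,v_6], [v_3,v_5]

Hence C_0 ≅ Z^7, C_1 ≅ Z^9.

∂_1: C_1 → C_0 is given by ∂[p,q] = [q] − [p].
As a 7×9 matrix over Z this has rank 6, with invariant factors (1,1,1,1,1,1).

Now H_k = ker ∂_k / im ∂_{k+1}, so:

  H_0: rank C_0 − rank ∂_1 = 7 − 6 = 1, and the invariant factors of ∂_1 are all 1, so H_0 ≅ Z.
  H_1: rank ker ∂_1 − rank ∂_2 = (9 − 6) − 0 = 3, and there is no ∂_2, so H_1 ≅ Z^3.

(K is a triangulation of a wedge of 3 circles.)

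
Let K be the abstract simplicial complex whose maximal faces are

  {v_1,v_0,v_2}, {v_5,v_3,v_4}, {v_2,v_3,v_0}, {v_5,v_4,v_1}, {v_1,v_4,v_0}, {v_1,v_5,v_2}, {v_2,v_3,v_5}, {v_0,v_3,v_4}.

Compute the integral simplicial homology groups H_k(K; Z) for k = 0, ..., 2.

Take the total order v_0 < v_1 < v_2 < v_3 < v_4 < v_5 on the vertex set. Then K (dimension 2) consists of the simplices:

  0-simplices (6): [v_0], [v_1], [v_2], [v_3], [v_4], [v_5]
  1-simplices (12): [v_0,v_1], [v_0,v_2], [v_0,v_3], [v_0,v_4], [v_1,v_2], [v_1,v_4], [v_1,v_5], [v_2,v_3], [v_2,v_5], [v_3,v_4], [v_3,v_5], [v_4,v_5]
  2-simplices (8): [v_0,v_1,v_2], [v_0,v_1,v_4], [v_0,v_2,v_3], [v_0,v_3,v_4], [v_1,v_2,v_5], [v_1,v_4,v_5], [v_2,v_3,v_5], [v_3,v_4,v_5]

giving chain groups C_0 ≅ Z^6, C_1 ≅ Z^12, C_2 ≅ Z^8.

Boundary ∂_1: C_1 → C_0 sends each edge [p,q] (with p < q) to q − p.
The 6×12 boundary matrix has rank 5 and Smith normal form diag(1,1,1,1,1).

∂_2: C_2 → C_1 sends each 2-simplex [p,q,r] to [q,r] − [p,r] + [p,q]. For instance
  ∂[v_1,v_4,v_5] = [v_4,v_5] − [v_1,v_5] + [v_1,v_4],
  ∂[v_0,v_1,v_4] = [v_1,v_4] − [v_0,v_4] + [v_0,v_1].
The 12×8 boundary matrix has rank 7 and Smith normal form diag(1,1,1,1,1,1,1).

Now H_k = ker ∂_k / im ∂_{k+1}, so:

  H_0: rank C_0 − rank ∂_1 = 6 − 5 = 1, and the invariant factors of ∂_1 are all 1, so H_0 = Z.
  H_1: rank ker ∂_1 − rank ∂_2 = (12 − 5) − 7 = 0, and the invariant factors of ∂_2 are all 1, so H_1 = 0.
  H_2: rank ker ∂_2 − rank ∂_3 = (8 − 7) − 0 = 1, and there is no ∂_3, so H_2 = Z.

H_0 ≅ Z,  H_1 = 0,  H_2 ≅ Z.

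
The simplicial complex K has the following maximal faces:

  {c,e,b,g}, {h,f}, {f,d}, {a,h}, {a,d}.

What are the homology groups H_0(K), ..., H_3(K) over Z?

H_0 ≅ Z^2,  H_1 ≅ Z,  H_2 = 0,  H_3 = 0.

Fix the vertex order a < b < c < d < e < f < g < h and write every simplex with vertices in increasing order. Then dim K = 3 and the simplices of K are:

  0-simplices (8): a, b, c, d, e, f, g, h
  1-simplices (10): ad, ah, bc, be, bg, ce, cg, df, eg, fh
  2-simplices (4): bce, bcg, beg, ceg
  3-simplices (1): bceg

giving chain groups C_0 ≅ Z^8, C_1 ≅ Z^10, C_2 ≅ Z^4, C_3 ≅ Z^1.

∂_1: C_1 → C_0 maps an edge to its endpoints' difference, ∂[p,q] = q − p. For instance
  ∂ce = e − c.
As a 8×10 matrix over Z this has rank 6, with invariant factors (1,1,1,1,1,1).

The boundary map ∂_2: C_2 → C_1 acts by ∂[p,q,r] = [q,r] − [p,r] + [p,q]. For instance
  ∂bcg = cg − bg + bc,
  ∂ceg = eg − cg + ce.
This gives a 10×4 integer matrix of rank 3; reducing to Smith normal form yields diagonal entries (1,1,1).

∂_3: C_3 → C_2 sends each 3-simplex σ to the alternating sum Σ_i (−1)^i (σ with its i-th vertex removed). For instance
  ∂bceg = ceg − beg + bcg − bce.
The resulting 4×1 matrix has rank 1, and its Smith normal form has invariant factors (1).

From H_k ≅ ker(∂_k) / im(∂_{k+1}) we obtain:

  H_0: rank C_0 − rank ∂_1 = 8 − 6 = 2, and the invariant factors of ∂_1 are all 1, so H_0 = Z^2.
  H_1: rank ker ∂_1 − rank ∂_2 = (10 − 6) − 3 = 1, and the invariant factors of ∂_2 are all 1, so H_1 = Z.
  H_2: rank ker ∂_2 − rank ∂_3 = (4 − 3) − 1 = 0, and the invariant factors of ∂_3 are all 1, so H_2 = 0.
  H_3: rank ker ∂_3 − rank ∂_4 = (1 − 1) − 0 = 0, and there is no ∂_4, so H_3 = 0.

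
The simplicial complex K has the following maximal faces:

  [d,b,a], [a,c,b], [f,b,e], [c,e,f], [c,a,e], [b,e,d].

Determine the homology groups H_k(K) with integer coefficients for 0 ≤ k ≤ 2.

H_0 ≅ Z,  H_1 ≅ Z,  H_2 = 0.

We work with the vertex ordering a < b < c < d < e < f. The simplices of K, each written with vertices in increasing order, are:

  0-simplices (6): a, b, c, d, e, f
  1-simplices (12): ab, ac, ad, ae, bc, bd, be, bf, ce, cf, de, ef
  2-simplices (6): abc, abd, ace, bde, bef, cef

giving chain groups C_0 ≅ Z^6, C_1 ≅ Z^12, C_2 ≅ Z^6.

Boundary ∂_1: C_1 → C_0 is given by ∂[p,q] = [q] − [p].
The 6×12 boundary matrix has rank 5 and Smith normal form diag(1,1,1,1,1).

The boundary map ∂_2: C_2 → C_1 acts by ∂[p,q,r] = [q,r] − [p,r] + [p,q]. For instance
  ∂ace = ce − ae + ac,
  ∂cef = ef − cf + ce.
As a 12×6 matrix over Z this has rank 6, with invariant factors (1,1,1,1,1,1).

Now H_k = ker ∂_k / im ∂_{k+1}, so:

  H_0: rank C_0 − rank ∂_1 = 6 − 5 = 1, and the invariant factors of ∂_1 are all 1, so H_0 = Z.
  H_1: rank ker ∂_1 − rank ∂_2 = (12 − 5) − 6 = 1, and the invariant factors of ∂_2 are all 1, so H_1 = Z.
  H_2: rank ker ∂_2 − rank ∂_3 = (6 − 6) − 0 = 0, and there is no ∂_3, so H_2 = 0.

(K is a triangulation of the cylinder S^1 x I.)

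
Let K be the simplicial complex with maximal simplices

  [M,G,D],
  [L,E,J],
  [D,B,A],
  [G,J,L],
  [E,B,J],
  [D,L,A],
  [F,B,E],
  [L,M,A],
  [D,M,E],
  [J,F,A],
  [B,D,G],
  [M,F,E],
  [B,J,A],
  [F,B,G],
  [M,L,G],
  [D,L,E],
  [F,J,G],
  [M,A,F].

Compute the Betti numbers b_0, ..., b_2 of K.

K has 9 vertices, 27 edges, 18 triangles.
rank ∂_0 = 0, rank ∂_1 = 8 ⇒ b_0 = 9 − 0 − 8 = 1; all invariant factors of ∂_1 are 1 so no torsion. So H_0 ≅ Z.
rank ∂_1 = 8, rank ∂_2 = 18 ⇒ b_1 = 27 − 8 − 18 = 1; ∂_2 has invariant factor(s) [2] giving torsion. So H_1 ≅ Z ⊕ Z/2Z.
rank ∂_2 = 18, rank ∂_3 = 0 ⇒ b_2 = 18 − 18 − 0 = 0. So H_2 ≅ 0.

b_0 = 1, b_1 = 1, b_2 = 0.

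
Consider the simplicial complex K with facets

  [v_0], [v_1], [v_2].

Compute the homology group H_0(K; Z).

We work with the vertex ordering v_0 < v_1 < v_2. The simplices of K, each written with vertices in increasing order, are:

  0-simplices (3): [v_0], [v_1], [v_2]

Hence C_0 ≅ Z^3.

From H_k ≅ ker(∂_k) / im(∂_{k+1}) we obtain:

  H_0: rank C_0 − rank ∂_1 = 3 − 0 = 3, and there is no ∂_1, so H_0 ≅ Z^3.

H_0 ≅ Z^3.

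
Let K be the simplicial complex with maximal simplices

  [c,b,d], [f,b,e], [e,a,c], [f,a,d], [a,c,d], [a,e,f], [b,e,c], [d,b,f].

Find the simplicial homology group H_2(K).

H_2 = Z.

K has 6 vertices, 12 edges, 8 triangles.
rank ∂_2 = 7, rank ∂_3 = 0 ⇒ b_2 = 8 − 7 − 0 = 1. So H_2 = Z.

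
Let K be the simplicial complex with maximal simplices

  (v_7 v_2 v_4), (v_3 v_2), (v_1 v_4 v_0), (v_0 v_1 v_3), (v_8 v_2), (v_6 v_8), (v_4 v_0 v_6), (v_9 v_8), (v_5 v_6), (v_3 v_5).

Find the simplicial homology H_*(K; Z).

Order the vertices as v_0 < v_1 < v_2 < v_3 < v_4 < v_5 < v_6 < v_7 < v_8 < v_9. Listing each simplex with vertices in this order, K has dimension 2 with simplices:

  0-simplices (10): [v_0], [v_1], [v_2], [v_3], [v_4], [v_5], [v_6], [v_7], [v_8], [v_9]
  1-simplices (16): (16 of them)
  2-simplices (4): [v_0,v_1,v_3], [v_0,v_1,v_4], [v_0,v_4,v_6], [v_2,v_4,v_7]

so the chain groups are C_0 ≅ Z^10, C_1 ≅ Z^16, C_2 ≅ Z^4.

The boundary map ∂_1: C_1 → C_0 maps an edge to its endpoints' difference, ∂[p,q] = q − p.
The resulting 10×16 matrix has rank 9, and its Smith normal form has invariant factors (1,1,1,1,1,1,1,1,1).

∂_2: C_2 → C_1 maps a triangle to the signed sum of its edges. For instance
  ∂[v_0,v_4,v_6] = [v_4,v_6] − [v_0,v_6] + [v_0,v_4],
  ∂[v_0,v_1,v_4] = [v_1,v_4] − [v_0,v_4] + [v_0,v_1].
The resulting 16×4 matrix has rank 4, and its Smith normal form has invariant factors (1,1,1,1).

From H_k ≅ ker(∂_k) / im(∂_{k+1}) we obtain:

  H_0: rank C_0 − rank ∂_1 = 10 − 9 = 1, and the invariant factors of ∂_1 are all 1, so H_0 ≅ Z.
  H_1: rank ker ∂_1 − rank ∂_2 = (16 − 9) − 4 = 3, and the invariant factors of ∂_2 are all 1, so H_1 ≅ Z^3.
  H_2: rank ker ∂_2 − rank ∂_3 = (4 − 4) − 0 = 0, and there is no ∂_3, so H_2 ≅ 0.

H_0 = Z,  H_1 = Z^3,  H_2 = 0.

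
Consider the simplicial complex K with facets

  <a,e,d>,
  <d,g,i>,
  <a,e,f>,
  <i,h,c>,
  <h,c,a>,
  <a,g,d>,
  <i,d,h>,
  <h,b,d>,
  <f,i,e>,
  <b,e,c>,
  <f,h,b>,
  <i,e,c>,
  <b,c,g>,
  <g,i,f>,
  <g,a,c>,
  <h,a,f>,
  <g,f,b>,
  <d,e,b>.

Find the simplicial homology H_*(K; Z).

We work with the vertex ordering a < b < c < d < e < f < g < h < i. The simplices of K, each written with vertices in increasing order, are:

  0-simplices (9): a, b, c, d, e, f, g, h, i
  1-simplices (27): ac, ad, ae, af, ag, ah, bc, bd, be, bf, bg, bh, ce, cg, ch, ci, de, dg, dh, di, ef, ei, fg, fh, fi, gi, hi
  2-simplices (18): acg, ach, ade, adg, aef, afh, bce, bcg, bde, bdh, bfg, bfh, cei, chi, dgi, dhi, efi, fgi

giving chain groups C_0 ≅ Z^9, C_1 ≅ Z^27, C_2 ≅ Z^18.

Boundary ∂_1: C_1 → C_0 sends each edge [p,q] (with p < q) to q − p.
The 9×27 boundary matrix has rank 8 and Smith normal form diag(1,1,1,1,1,1,1,1).

Boundary ∂_2: C_2 → C_1 acts by ∂[p,q,r] = [q,r] − [p,r] + [p,q]. For instance
  ∂acg = cg − ag + ac,
  ∂dhi = hi − di + dh.
This gives a 27×18 integer matrix of rank 17; reducing to Smith normal form yields diagonal entries (1,1,1,1,1,1,1,1,1,1,1,1,1,1,1,1,1).

Reading off H_k = ker ∂_k / im ∂_{k+1}:

  H_0: rank C_0 − rank ∂_1 = 9 − 8 = 1, and the invariant factors of ∂_1 are all 1, so H_0 = Z.
  H_1: rank ker ∂_1 − rank ∂_2 = (27 − 8) − 17 = 2, and the invariant factors of ∂_2 are all 1, so H_1 = Z^2.
  H_2: rank ker ∂_2 − rank ∂_3 = (18 − 17) − 0 = 1, and there is no ∂_3, so H_2 = Z.

As a check, the Euler characteristic is 9 − 27 + 18 = 0, which agrees with 1 − 2 + 1 = 0.

H_0 ≅ Z,  H_1 ≅ Z^2,  H_2 ≅ Z.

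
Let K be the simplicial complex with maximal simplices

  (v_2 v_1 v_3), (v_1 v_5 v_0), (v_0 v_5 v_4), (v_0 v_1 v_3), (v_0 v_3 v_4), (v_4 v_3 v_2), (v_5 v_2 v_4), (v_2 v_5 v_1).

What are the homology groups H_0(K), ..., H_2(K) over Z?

Order the vertices as v_0 < v_1 < v_2 < v_3 < v_4 < v_5. Listing each simplex with vertices in this order, K has dimension 2 with simplices:

  0-simplices (6): [v_0], [v_1], [v_2], [v_3], [v_4], [v_5]
  1-simplices (12): [v_0,v_1], [v_0,v_3], [v_0,v_4], [v_0,v_5], [v_1,v_2], [v_1,v_3], [v_1,v_5], [v_2,v_3], [v_2,v_4], [v_2,v_5], [v_3,v_4], [v_4,v_5]
  2-simplices (8): [v_0,v_1,v_3], [v_0,v_1,v_5], [v_0,v_3,v_4], [v_0,v_4,v_5], [v_1,v_2,v_3], [v_1,v_2,v_5], [v_2,v_3,v_4], [v_2,v_4,v_5]

so the chain groups are C_0 ≅ Z^6, C_1 ≅ Z^12, C_2 ≅ Z^8.

Boundary ∂_1: C_1 → C_0 maps an edge to its endpoints' difference, ∂[p,q] = q − p.
This gives a 6×12 integer matrix of rank 5; reducing to Smith normal form yields diagonal entries (1,1,1,1,1).

The boundary map ∂_2: C_2 → C_1 maps a triangle to the signed sum of its edges. For instance
  ∂[v_2,v_3,v_4] = [v_3,v_4] − [v_2,v_4] + [v_2,v_3],
  ∂[v_0,v_1,v_3] = [v_1,v_3] − [v_0,v_3] + [v_0,v_1].
As a 12×8 matrix over Z this has rank 7, with invariant factors (1,1,1,1,1,1,1).

From H_k ≅ ker(∂_k) / im(∂_{k+1}) we obtain:

  H_0: rank C_0 − rank ∂_1 = 6 − 5 = 1, and the invariant factors of ∂_1 are all 1, so H_0 ≅ Z.
  H_1: rank ker ∂_1 − rank ∂_2 = (12 − 5) − 7 = 0, and the invariant factors of ∂_2 are all 1, so H_1 ≅ 0.
  H_2: rank ker ∂_2 − rank ∂_3 = (8 − 7) − 0 = 1, and there is no ∂_3, so H_2 ≅ Z.

H_0 ≅ Z,  H_1 = 0,  H_2 ≅ Z.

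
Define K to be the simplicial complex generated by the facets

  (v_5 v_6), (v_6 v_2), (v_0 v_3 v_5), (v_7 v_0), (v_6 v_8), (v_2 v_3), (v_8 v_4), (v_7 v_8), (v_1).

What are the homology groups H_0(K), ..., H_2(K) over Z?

Order the vertices as v_0 < v_1 < v_2 < v_3 < v_4 < v_5 < v_6 < v_7 < v_8. Listing each simplex with vertices in this order, K has dimension 2 with simplices:

  0-simplices (9): [v_0], [v_1], [v_2], [v_3], [v_4], [v_5], [v_6], [v_7], [v_8]
  1-simplices (10): [v_0,v_3], [v_0,v_5], [v_0,v_7], [v_2,v_3], [v_2,v_6], [v_3,v_5], [v_4,v_8], [v_5,v_6], [v_6,v_8], [v_7,v_8]
  2-simplices (1): [v_0,v_3,v_5]

Hence C_0 ≅ Z^9, C_1 ≅ Z^10, C_2 ≅ Z^1.

The boundary map ∂_1: C_1 → C_0 maps an edge to its endpoints' difference, ∂[p,q] = q − p.
As a 9×10 matrix over Z this has rank 7, with invariant factors (1,1,1,1,1,1,1).

Boundary ∂_2: C_2 → C_1 sends each 2-simplex [p,q,r] to [q,r] − [p,r] + [p,q]. For instance
  ∂[v_0,v_3,v_5] = [v_3,v_5] − [v_0,v_5] + [v_0,v_3].
This gives a 10×1 integer matrix of rank 1; reducing to Smith normal form yields diagonal entries (1).

From H_k ≅ ker(∂_k) / im(∂_{k+1}) we obtain:

  H_0: rank C_0 − rank ∂_1 = 9 − 7 = 2, and the invariant factors of ∂_1 are all 1, so H_0 ≅ Z^2.
  H_1: rank ker ∂_1 − rank ∂_2 = (10 − 7) − 1 = 2, and the invariant factors of ∂_2 are all 1, so H_1 ≅ Z^2.
  H_2: rank ker ∂_2 − rank ∂_3 = (1 − 1) − 0 = 0, and there is no ∂_3, so H_2 ≅ 0.

H_0 ≅ Z^2,  H_1 ≅ Z^2,  H_2 = 0.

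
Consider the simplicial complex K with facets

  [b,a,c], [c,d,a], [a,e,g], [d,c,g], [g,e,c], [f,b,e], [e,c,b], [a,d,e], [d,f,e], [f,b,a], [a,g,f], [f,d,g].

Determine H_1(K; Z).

H_1 = Z/2Z.

Take the total order a < b < c < d < e < f < g on the vertex set. Then K (dimension 2) consists of the simplices:

  0-simplices (7): a, b, c, d, e, f, g
  1-simplices (18): ab, ac, ad, ae, af, ag, bc, be, bf, cd, ce, cg, de, df, dg, ef, eg, fg
  2-simplices (12): abc, abf, acd, ade, aeg, afg, bce, bef, cdg, ceg, def, dfg

Hence C_0 ≅ Z^7, C_1 ≅ Z^18, C_2 ≅ Z^12.

The boundary map ∂_1: C_1 → C_0 maps an edge to its endpoints' difference, ∂[p,q] = q − p. For instance
  ∂ef = f − e.
As a 7×18 matrix over Z this has rank 6, with invariant factors (1,1,1,1,1,1).

The boundary map ∂_2: C_2 → C_1 sends each 2-simplex [p,q,r] to [q,r] − [p,r] + [p,q]. For instance
  ∂def = ef − df + de,
  ∂bef = ef − bf + be.
As a 18×12 matrix over Z this has rank 12, with invariant factors (1,1,1,1,1,1,1,1,1,1,1,2).

From H_k ≅ ker(∂_k) / im(∂_{k+1}) we obtain:

  H_1: rank ker ∂_1 − rank ∂_2 = (18 − 6) − 12 = 0, and ∂_2 has invariant factor 2 > 1, so H_1 = Z/2Z.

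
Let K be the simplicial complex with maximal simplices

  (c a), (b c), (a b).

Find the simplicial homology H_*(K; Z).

H_0 = Z,  H_1 = Z.

We work with the vertex ordering a < b < c. The simplices of K, each written with vertices in increasing order, are:

  0-simplices (3): a, b, c
  1-simplices (3): ab, ac, bc

giving chain groups C_0 ≅ Z^3, C_1 ≅ Z^3.

Boundary ∂_1: C_1 → C_0 is given by ∂[p,q] = [q] − [p]. For instance
  ∂bc = c − b.
The resulting 3×3 matrix has rank 2, and its Smith normal form has invariant factors (1,1).

From H_k ≅ ker(∂_k) / im(∂_{k+1}) we obtain:

  H_0: rank C_0 − rank ∂_1 = 3 − 2 = 1, and the invariant factors of ∂_1 are all 1, so H_0 ≅ Z.
  H_1: rank ker ∂_1 − rank ∂_2 = (3 − 2) − 0 = 1, and there is no ∂_2, so H_1 ≅ Z.

(K is a triangulation of the circle S^1.)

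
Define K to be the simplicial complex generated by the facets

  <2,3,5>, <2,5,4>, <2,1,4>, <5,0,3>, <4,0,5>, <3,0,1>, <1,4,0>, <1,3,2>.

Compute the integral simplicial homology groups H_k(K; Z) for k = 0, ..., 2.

H_0 ≅ Z,  H_1 = 0,  H_2 ≅ Z.

K has 6 vertices, 12 edges, 8 triangles.
rank ∂_0 = 0, rank ∂_1 = 5 ⇒ b_0 = 6 − 0 − 5 = 1; all invariant factors of ∂_1 are 1 so no torsion. So H_0 ≅ Z.
rank ∂_1 = 5, rank ∂_2 = 7 ⇒ b_1 = 12 − 5 − 7 = 0; all invariant factors of ∂_2 are 1 so no torsion. So H_1 ≅ 0.
rank ∂_2 = 7, rank ∂_3 = 0 ⇒ b_2 = 8 − 7 − 0 = 1. So H_2 ≅ Z.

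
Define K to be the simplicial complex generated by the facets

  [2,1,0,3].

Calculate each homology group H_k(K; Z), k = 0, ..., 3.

H_0 ≅ Z,  H_1 = 0,  H_2 = 0,  H_3 = 0.

Order the vertices as 0 < 1 < 2 < 3. Listing each simplex with vertices in this order, K has dimension 3 with simplices:

  0-simplices (4): [0], [1], [2], [3]
  1-simplices (6): [0,1], [0,2], [0,3], [1,2], [1,3], [2,3]
  2-simplices (4): [0,1,2], [0,1,3], [0,2,3], [1,2,3]
  3-simplices (1): [0,1,2,3]

giving chain groups C_0 ≅ Z^4, C_1 ≅ Z^6, C_2 ≅ Z^4, C_3 ≅ Z^1.

∂_1: C_1 → C_0 is given by ∂[p,q] = [q] − [p].
The 4×6 boundary matrix has rank 3 and Smith normal form diag(1,1,1).

The boundary map ∂_2: C_2 → C_1 maps a triangle to the signed sum of its edges. For instance
  ∂[0,1,2] = [1,2] − [0,2] + [0,1],
  ∂[0,1,3] = [1,3] − [0,3] + [0,1].
The resulting 6×4 matrix has rank 3, and its Smith normal form has invariant factors (1,1,1).

The boundary map ∂_3: C_3 → C_2 sends each 3-simplex σ to the alternating sum Σ_i (−1)^i (σ with its i-th vertex removed). For instance
  ∂[0,1,2,3] = [1,2,3] − [0,2,3] + [0,1,3] − [0,1,2].
As a 4×1 matrix over Z this has rank 1, with invariant factors (1).

From H_k ≅ ker(∂_k) / im(∂_{k+1}) we obtain:

  H_0: rank C_0 − rank ∂_1 = 4 − 3 = 1, and the invariant factors of ∂_1 are all 1, so H_0 ≅ Z.
  H_1: rank ker ∂_1 − rank ∂_2 = (6 − 3) − 3 = 0, and the invariant factors of ∂_2 are all 1, so H_1 ≅ 0.
  H_2: rank ker ∂_2 − rank ∂_3 = (4 − 3) − 1 = 0, and the invariant factors of ∂_3 are all 1, so H_2 ≅ 0.
  H_3: rank ker ∂_3 − rank ∂_4 = (1 − 1) − 0 = 0, and there is no ∂_4, so H_3 ≅ 0.

As a check, the Euler characteristic is 4 − 6 + 4 − 1 = 1, which agrees with 1 − 0 + 0 − 0 = 1.
(K is a triangulation of the 3-simplex.)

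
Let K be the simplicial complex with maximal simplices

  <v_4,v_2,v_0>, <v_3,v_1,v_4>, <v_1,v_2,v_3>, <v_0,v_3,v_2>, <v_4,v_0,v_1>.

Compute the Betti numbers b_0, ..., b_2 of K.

b_0 = 1, b_1 = 1, b_2 = 0.

K has 5 vertices, 10 edges, 5 triangles.
rank ∂_0 = 0, rank ∂_1 = 4 ⇒ b_0 = 5 − 0 − 4 = 1; all invariant factors of ∂_1 are 1 so no torsion. So H_0 ≅ Z.
rank ∂_1 = 4, rank ∂_2 = 5 ⇒ b_1 = 10 − 4 − 5 = 1; all invariant factors of ∂_2 are 1 so no torsion. So H_1 ≅ Z.
rank ∂_2 = 5, rank ∂_3 = 0 ⇒ b_2 = 5 − 5 − 0 = 0. So H_2 ≅ 0.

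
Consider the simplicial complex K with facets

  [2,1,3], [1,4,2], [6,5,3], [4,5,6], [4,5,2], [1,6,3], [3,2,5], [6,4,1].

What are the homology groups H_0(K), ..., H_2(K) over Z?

H_0 ≅ Z,  H_1 = 0,  H_2 ≅ Z.

Take the total order 1 < 2 < 3 < 4 < 5 < 6 on the vertex set. Then K (dimension 2) consists of the simplices:

  0-simplices (6): [1], [2], [3], [4], [5], [6]
  1-simplices (12): [1,2], [1,3], [1,4], [1,6], [2,3], [2,4], [2,5], [3,5], [3,6], [4,5], [4,6], [5,6]
  2-simplices (8): [1,2,3], [1,2,4], [1,3,6], [1,4,6], [2,3,5], [2,4,5], [3,5,6], [4,5,6]

Hence C_0 ≅ Z^6, C_1 ≅ Z^12, C_2 ≅ Z^8.

Boundary ∂_1: C_1 → C_0 sends each edge [p,q] (with p < q) to q − p. For instance
  ∂[2,3] = [3] − [2].
The 6×12 boundary matrix has rank 5 and Smith normal form diag(1,1,1,1,1).

Boundary ∂_2: C_2 → C_1 maps a triangle to the signed sum of its edges. For instance
  ∂[3,5,6] = [5,6] − [3,6] + [3,5],
  ∂[2,3,5] = [3,5] − [2,5] + [2,3].
The 12×8 boundary matrix has rank 7 and Smith normal form diag(1,1,1,1,1,1,1).

Reading off H_k = ker ∂_k / im ∂_{k+1}:

  H_0: rank C_0 − rank ∂_1 = 6 − 5 = 1, and the invariant factors of ∂_1 are all 1, so H_0 = Z.
  H_1: rank ker ∂_1 − rank ∂_2 = (12 − 5) − 7 = 0, and the invariant factors of ∂_2 are all 1, so H_1 = 0.
  H_2: rank ker ∂_2 − rank ∂_3 = (8 − 7) − 0 = 1, and there is no ∂_3, so H_2 = Z.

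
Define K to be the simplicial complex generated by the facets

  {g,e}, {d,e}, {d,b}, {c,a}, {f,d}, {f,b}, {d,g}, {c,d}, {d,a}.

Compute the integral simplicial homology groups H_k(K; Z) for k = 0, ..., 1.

Take the total order a < b < c < d < e < f < g on the vertex set. Then K (dimension 1) consists of the simplices:

  0-simplices (7): a, b, c, d, e, f, g
  1-simplices (9): ac, ad, bd, bf, cd, de, df, dg, eg

giving chain groups C_0 ≅ Z^7, C_1 ≅ Z^9.

Boundary ∂_1: C_1 → C_0 sends each edge [p,q] (with p < q) to q − p.
The resulting 7×9 matrix has rank 6, and its Smith normal form has invariant factors (1,1,1,1,1,1).

Now H_k = ker ∂_k / im ∂_{k+1}, so:

  H_0: rank C_0 − rank ∂_1 = 7 − 6 = 1, and the invariant factors of ∂_1 are all 1, so H_0 ≅ Z.
  H_1: rank ker ∂_1 − rank ∂_2 = (9 − 6) − 0 = 3, and there is no ∂_2, so H_1 ≅ Z^3.

H_0 ≅ Z,  H_1 ≅ Z^3.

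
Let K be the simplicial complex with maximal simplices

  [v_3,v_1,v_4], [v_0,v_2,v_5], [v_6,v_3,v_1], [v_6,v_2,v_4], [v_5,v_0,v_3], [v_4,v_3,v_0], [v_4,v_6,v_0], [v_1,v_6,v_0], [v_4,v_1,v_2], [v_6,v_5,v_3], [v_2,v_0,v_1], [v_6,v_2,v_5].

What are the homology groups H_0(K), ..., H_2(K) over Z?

H_0 ≅ Z,  H_1 ≅ Z/2Z,  H_2 = 0.

Take the total order v_0 < v_1 < v_2 < v_3 < v_4 < v_5 < v_6 on the vertex set. Then K (dimension 2) consists of the simplices:

  0-simplices (7): [v_0], [v_1], [v_2], [v_3], [v_4], [v_5], [v_6]
  1-simplices (18): (18 of them)
  2-simplices (12): (12 of them)

giving chain groups C_0 ≅ Z^7, C_1 ≅ Z^18, C_2 ≅ Z^12.

Boundary ∂_1: C_1 → C_0 sends each edge [p,q] (with p < q) to q − p. For instance
  ∂[v_0,v_6] = [v_6] − [v_0].
The resulting 7×18 matrix has rank 6, and its Smith normal form has invariant factors (1,1,1,1,1,1).

Boundary ∂_2: C_2 → C_1 acts by ∂[p,q,r] = [q,r] − [p,r] + [p,q]. For instance
  ∂[v_0,v_2,v_5] = [v_2,v_5] − [v_0,v_5] + [v_0,v_2],
  ∂[v_2,v_5,v_6] = [v_5,v_6] − [v_2,v_6] + [v_2,v_5].
The resulting 18×12 matrix has rank 12, and its Smith normal form has invariant factors (1,1,1,1,1,1,1,1,1,1,1,2).

From H_k ≅ ker(∂_k) / im(∂_{k+1}) we obtain:

  H_0: rank C_0 − rank ∂_1 = 7 − 6 = 1, and the invariant factors of ∂_1 are all 1, so H_0 ≅ Z.
  H_1: rank ker ∂_1 − rank ∂_2 = (18 − 6) − 12 = 0, and ∂_2 has invariant factor 2 > 1, so H_1 ≅ Z/2Z.
  H_2: rank ker ∂_2 − rank ∂_3 = (12 − 12) − 0 = 0, and there is no ∂_3, so H_2 ≅ 0.

As a check, the Euler characteristic is 7 − 18 + 12 = 1, which agrees with 1 − 0 + 0 = 1.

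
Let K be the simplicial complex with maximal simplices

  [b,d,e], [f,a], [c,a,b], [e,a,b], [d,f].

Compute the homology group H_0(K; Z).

H_0 = Z.

Take the total order a < b < c < d < e < f on the vertex set. Then K (dimension 2) consists of the simplices:

  0-simplices (6): a, b, c, d, e, f
  1-simplices (9): ab, ac, ae, af, bc, bd, be, de, df
  2-simplices (3): abc, abe, bde

giving chain groups C_0 ≅ Z^6, C_1 ≅ Z^9, C_2 ≅ Z^3.

Boundary ∂_1: C_1 → C_0 is given by ∂[p,q] = [q] − [p]. For instance
  ∂be = e − b.
As a 6×9 matrix over Z this has rank 5, with invariant factors (1,1,1,1,1).

The boundary map ∂_2: C_2 → C_1 acts by ∂[p,q,r] = [q,r] − [p,r] + [p,q]. For instance
  ∂abe = be − ae + ab,
  ∂abc = bc − ac + ab.
The resulting 9×3 matrix has rank 3, and its Smith normal form has invariant factors (1,1,1).

Computing H_k = (kernel of ∂_k) / (image of ∂_{k+1}):

  H_0: rank C_0 − rank ∂_1 = 6 − 5 = 1, and the invariant factors of ∂_1 are all 1, so H_0 = Z.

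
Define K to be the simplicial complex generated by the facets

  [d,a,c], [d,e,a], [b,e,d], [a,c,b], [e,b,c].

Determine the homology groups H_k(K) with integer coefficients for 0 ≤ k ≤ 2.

H_0 ≅ Z,  H_1 ≅ Z,  H_2 = 0.

Take the total order a < b < c < d < e on the vertex set. Then K (dimension 2) consists of the simplices:

  0-simplices (5): a, b, c, d, e
  1-simplices (10): ab, ac, ad, ae, bc, bd, be, cd, ce, de
  2-simplices (5): abc, acd, ade, bce, bde

Hence C_0 ≅ Z^5, C_1 ≅ Z^10, C_2 ≅ Z^5.

∂_1: C_1 → C_0 maps an edge to its endpoints' difference, ∂[p,q] = q − p. For instance
  ∂be = e − b.
The 5×10 boundary matrix has rank 4 and Smith normal form diag(1,1,1,1).

The boundary map ∂_2: C_2 → C_1 maps a triangle to the signed sum of its edges. For instance
  ∂acd = cd − ad + ac,
  ∂bde = de − be + bd.
As a 10×5 matrix over Z this has rank 5, with invariant factors (1,1,1,1,1).

Reading off H_k = ker ∂_k / im ∂_{k+1}:

  H_0: rank C_0 − rank ∂_1 = 5 − 4 = 1, and the invariant factors of ∂_1 are all 1, so H_0 = Z.
  H_1: rank ker ∂_1 − rank ∂_2 = (10 − 4) − 5 = 1, and the invariant factors of ∂_2 are all 1, so H_1 = Z.
  H_2: rank ker ∂_2 − rank ∂_3 = (5 − 5) − 0 = 0, and there is no ∂_3, so H_2 = 0.

(K is a triangulation of the Möbius band.)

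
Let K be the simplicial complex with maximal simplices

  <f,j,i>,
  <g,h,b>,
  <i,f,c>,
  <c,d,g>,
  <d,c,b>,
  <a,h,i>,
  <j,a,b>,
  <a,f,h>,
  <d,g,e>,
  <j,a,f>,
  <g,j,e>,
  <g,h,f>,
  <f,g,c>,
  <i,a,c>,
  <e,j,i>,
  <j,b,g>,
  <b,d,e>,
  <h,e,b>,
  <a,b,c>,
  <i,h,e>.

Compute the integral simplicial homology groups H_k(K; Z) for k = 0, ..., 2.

H_0 ≅ Z,  H_1 ≅ Z ⊕ Z/2,  H_2 = 0.

Take the total order a < b < c < d < e < f < g < h < i < j on the vertex set. Then K (dimension 2) consists of the simplices:

  0-simplices (10): a, b, c, d, e, f, g, h, i, j
  1-simplices (30): ab, ac, af, ah, ai, aj, bc, bd, be, bg, bh, bj, cd, cf, cg, ci, de, dg, eg, eh, ei, ej, fg, fh, fi, fj, gh, gj, hi, ij
  2-simplices (20): abc, abj, aci, afh, afj, ahi, bcd, bde, beh, bgh, bgj, cdg, cfg, cfi, deg, egj, ehi, eij, fgh, fij

so the chain groups are C_0 ≅ Z^10, C_1 ≅ Z^30, C_2 ≅ Z^20.

Boundary ∂_1: C_1 → C_0 maps an edge to its endpoints' difference, ∂[p,q] = q − p. For instance
  ∂af = f − a.
The 10×30 boundary matrix has rank 9 and Smith normal form diag(1,1,1,1,1,1,1,1,1).

∂_2: C_2 → C_1 acts by ∂[p,q,r] = [q,r] − [p,r] + [p,q]. For instance
  ∂fgh = gh − fh + fg,
  ∂bgj = gj − bj + bg.
This gives a 30×20 integer matrix of rank 20; reducing to Smith normal form yields diagonal entries (1,1,1,1,1,1,1,1,1,1,1,1,1,1,1,1,1,1,1,2).

Now H_k = ker ∂_k / im ∂_{k+1}, so:

  H_0: rank C_0 − rank ∂_1 = 10 − 9 = 1, and the invariant factors of ∂_1 are all 1, so H_0 = Z.
  H_1: rank ker ∂_1 − rank ∂_2 = (30 − 9) − 20 = 1, and ∂_2 has invariant factor 2 > 1, so H_1 = Z ⊕ Z/2.
  H_2: rank ker ∂_2 − rank ∂_3 = (20 − 20) − 0 = 0, and there is no ∂_3, so H_2 = 0.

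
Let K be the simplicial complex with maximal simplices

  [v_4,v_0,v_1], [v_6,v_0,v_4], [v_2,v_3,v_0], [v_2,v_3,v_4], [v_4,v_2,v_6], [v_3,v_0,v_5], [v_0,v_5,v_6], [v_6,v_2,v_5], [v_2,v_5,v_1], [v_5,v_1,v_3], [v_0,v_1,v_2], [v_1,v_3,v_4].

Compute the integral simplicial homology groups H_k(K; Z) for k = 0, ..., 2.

We work with the vertex ordering v_0 < v_1 < v_2 < v_3 < v_4 < v_5 < v_6. The simplices of K, each written with vertices in increasing order, are:

  0-simplices (7): [v_0], [v_1], [v_2], [v_3], [v_4], [v_5], [v_6]
  1-simplices (18): (18 of them)
  2-simplices (12): (12 of them)

so the chain groups are C_0 ≅ Z^7, C_1 ≅ Z^18, C_2 ≅ Z^12.

The boundary map ∂_1: C_1 → C_0 maps an edge to its endpoints' difference, ∂[p,q] = q − p.
As a 7×18 matrix over Z this has rank 6, with invariant factors (1,1,1,1,1,1).

∂_2: C_2 → C_1 sends each 2-simplex [p,q,r] to [q,r] − [p,r] + [p,q]. For instance
  ∂[v_0,v_2,v_3] = [v_2,v_3] − [v_0,v_3] + [v_0,v_2],
  ∂[v_0,v_3,v_5] = [v_3,v_5] − [v_0,v_5] + [v_0,v_3].
The 18×12 boundary matrix has rank 12 and Smith normal form diag(1,1,1,1,1,1,1,1,1,1,1,2).

Now H_k = ker ∂_k / im ∂_{k+1}, so:

  H_0: rank C_0 − rank ∂_1 = 7 − 6 = 1, and the invariant factors of ∂_1 are all 1, so H_0 ≅ Z.
  H_1: rank ker ∂_1 − rank ∂_2 = (18 − 6) − 12 = 0, and ∂_2 has invariant factor 2 > 1, so H_1 ≅ Z/2Z.
  H_2: rank ker ∂_2 − rank ∂_3 = (12 − 12) − 0 = 0, and there is no ∂_3, so H_2 ≅ 0.

H_0 ≅ Z,  H_1 ≅ Z/2Z,  H_2 = 0.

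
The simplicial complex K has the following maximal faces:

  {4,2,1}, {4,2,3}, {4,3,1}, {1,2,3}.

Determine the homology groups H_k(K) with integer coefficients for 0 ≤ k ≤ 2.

We work with the vertex ordering 1 < 2 < 3 < 4. The simplices of K, each written with vertices in increasing order, are:

  0-simplices (4): [1], [2], [3], [4]
  1-simplices (6): [1,2], [1,3], [1,4], [2,3], [2,4], [3,4]
  2-simplices (4): [1,2,3], [1,2,4], [1,3,4], [2,3,4]

giving chain groups C_0 ≅ Z^4, C_1 ≅ Z^6, C_2 ≅ Z^4.

Boundary ∂_1: C_1 → C_0 is given by ∂[p,q] = [q] − [p].
This gives a 4×6 integer matrix of rank 3; reducing to Smith normal form yields diagonal entries (1,1,1).

Boundary ∂_2: C_2 → C_1 maps a triangle to the signed sum of its edges. For instance
  ∂[2,3,4] = [3,4] − [2,4] + [2,3],
  ∂[1,2,3] = [2,3] − [1,3] + [1,2].
As a 6×4 matrix over Z this has rank 3, with invariant factors (1,1,1).

Now H_k = ker ∂_k / im ∂_{k+1}, so:

  H_0: rank C_0 − rank ∂_1 = 4 − 3 = 1, and the invariant factors of ∂_1 are all 1, so H_0 ≅ Z.
  H_1: rank ker ∂_1 − rank ∂_2 = (6 − 3) − 3 = 0, and the invariant factors of ∂_2 are all 1, so H_1 ≅ 0.
  H_2: rank ker ∂_2 − rank ∂_3 = (4 − 3) − 0 = 1, and there is no ∂_3, so H_2 ≅ Z.

As a check, the Euler characteristic is 4 − 6 + 4 = 2, which agrees with 1 − 0 + 1 = 2.

H_0 = Z,  H_1 = 0,  H_2 = Z.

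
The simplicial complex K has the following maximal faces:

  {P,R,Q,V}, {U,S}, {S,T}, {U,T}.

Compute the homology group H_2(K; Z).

Fix the vertex order P < Q < R < S < T < U < V and write every simplex with vertices in increasing order. Then dim K = 3 and the simplices of K are:

  0-simplices (7): P, Q, R, S, T, U, V
  1-simplices (9): PQ, PR, PV, QR, QV, RV, ST, SU, TU
  2-simplices (4): PQR, PQV, PRV, QRV
  3-simplices (1): PQRV

giving chain groups C_0 ≅ Z^7, C_1 ≅ Z^9, C_2 ≅ Z^4, C_3 ≅ Z^1.

Boundary ∂_1: C_1 → C_0 sends each edge [p,q] (with p < q) to q − p.
The resulting 7×9 matrix has rank 5, and its Smith normal form has invariant factors (1,1,1,1,1).

The boundary map ∂_2: C_2 → C_1 sends each 2-simplex [p,q,r] to [q,r] − [p,r] + [p,q]. For instance
  ∂PRV = RV − PV + PR,
  ∂PQR = QR − PR + PQ.
The resulting 9×4 matrix has rank 3, and its Smith normal form has invariant factors (1,1,1).

The boundary map ∂_3: C_3 → C_2 sends each 3-simplex σ to the alternating sum Σ_i (−1)^i (σ with its i-th vertex removed). For instance
  ∂PQRV = QRV − PRV + PQV − PQR.
The 4×1 boundary matrix has rank 1 and Smith normal form diag(1).

Now H_k = ker ∂_k / im ∂_{k+1}, so:

  H_2: rank ker ∂_2 − rank ∂_3 = (4 − 3) − 1 = 0, and the invariant factors of ∂_3 are all 1, so H_2 = 0.

H_2 ≅ 0.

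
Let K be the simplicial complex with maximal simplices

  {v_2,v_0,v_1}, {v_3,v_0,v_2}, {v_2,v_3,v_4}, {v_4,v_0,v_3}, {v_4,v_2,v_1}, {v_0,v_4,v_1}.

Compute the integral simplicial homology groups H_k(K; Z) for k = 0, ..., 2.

Fix the vertex order v_0 < v_1 < v_2 < v_3 < v_4 and write every simplex with vertices in increasing order. Then dim K = 2 and the simplices of K are:

  0-simplices (5): [v_0], [v_1], [v_2], [v_3], [v_4]
  1-simplices (9): [v_0,v_1], [v_0,v_2], [v_0,v_3], [v_0,v_4], [v_1,v_2], [v_1,v_4], [v_2,v_3], [v_2,v_4], [v_3,v_4]
  2-simplices (6): [v_0,v_1,v_2], [v_0,v_1,v_4], [v_0,v_2,v_3], [v_0,v_3,v_4], [v_1,v_2,v_4], [v_2,v_3,v_4]

Hence C_0 ≅ Z^5, C_1 ≅ Z^9, C_2 ≅ Z^6.

The boundary map ∂_1: C_1 → C_0 maps an edge to its endpoints' difference, ∂[p,q] = q − p. For instance
  ∂[v_2,v_3] = [v_3] − [v_2].
The resulting 5×9 matrix has rank 4, and its Smith normal form has invariant factors (1,1,1,1).

∂_2: C_2 → C_1 acts by ∂[p,q,r] = [q,r] − [p,r] + [p,q]. For instance
  ∂[v_0,v_1,v_2] = [v_1,v_2] − [v_0,v_2] + [v_0,v_1],
  ∂[v_2,v_3,v_4] = [v_3,v_4] − [v_2,v_4] + [v_2,v_3].
As a 9×6 matrix over Z this has rank 5, with invariant factors (1,1,1,1,1).

Now H_k = ker ∂_k / im ∂_{k+1}, so:

  H_0: rank C_0 − rank ∂_1 = 5 − 4 = 1, and the invariant factors of ∂_1 are all 1, so H_0 = Z.
  H_1: rank ker ∂_1 − rank ∂_2 = (9 − 4) − 5 = 0, and the invariant factors of ∂_2 are all 1, so H_1 = 0.
  H_2: rank ker ∂_2 − rank ∂_3 = (6 − 5) − 0 = 1, and there is no ∂_3, so H_2 = Z.

As a check, the Euler characteristic is 5 − 9 + 6 = 2, which agrees with 1 − 0 + 1 = 2.
(K is a triangulation of the 2-sphere S^2.)

H_0 = Z,  H_1 = 0,  H_2 = Z.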